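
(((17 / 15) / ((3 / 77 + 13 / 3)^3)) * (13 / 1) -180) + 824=3318477264137 / 5151505000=644.18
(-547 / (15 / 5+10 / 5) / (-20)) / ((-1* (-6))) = 547 / 600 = 0.91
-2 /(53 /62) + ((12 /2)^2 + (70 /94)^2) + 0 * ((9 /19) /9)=4005781 /117077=34.21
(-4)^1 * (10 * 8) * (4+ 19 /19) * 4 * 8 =-51200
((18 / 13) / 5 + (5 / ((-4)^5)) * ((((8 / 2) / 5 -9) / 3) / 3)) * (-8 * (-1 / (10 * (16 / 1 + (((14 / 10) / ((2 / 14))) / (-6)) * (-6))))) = 168553 / 19319040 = 0.01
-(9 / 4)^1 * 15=-135 / 4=-33.75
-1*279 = -279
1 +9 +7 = 17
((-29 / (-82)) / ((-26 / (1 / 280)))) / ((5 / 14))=-29 / 213200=-0.00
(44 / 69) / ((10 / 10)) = 44 / 69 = 0.64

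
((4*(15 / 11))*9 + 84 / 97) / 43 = 53304 / 45881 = 1.16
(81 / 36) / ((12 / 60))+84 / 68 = 849 / 68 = 12.49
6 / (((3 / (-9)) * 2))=-9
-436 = -436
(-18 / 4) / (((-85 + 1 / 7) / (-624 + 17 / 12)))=-52297 / 1584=-33.02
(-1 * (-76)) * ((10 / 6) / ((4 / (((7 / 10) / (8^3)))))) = 0.04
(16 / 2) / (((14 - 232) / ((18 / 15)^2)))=-144 / 2725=-0.05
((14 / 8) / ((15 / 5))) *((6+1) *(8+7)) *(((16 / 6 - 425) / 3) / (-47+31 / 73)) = 4532059 / 24480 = 185.13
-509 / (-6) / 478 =509 / 2868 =0.18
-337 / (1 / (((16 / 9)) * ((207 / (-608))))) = 7751 / 38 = 203.97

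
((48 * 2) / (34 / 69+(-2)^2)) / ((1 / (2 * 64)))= 423936 / 155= 2735.07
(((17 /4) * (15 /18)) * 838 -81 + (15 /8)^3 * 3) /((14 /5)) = 22323395 /21504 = 1038.10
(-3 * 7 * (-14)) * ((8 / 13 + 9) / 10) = 282.69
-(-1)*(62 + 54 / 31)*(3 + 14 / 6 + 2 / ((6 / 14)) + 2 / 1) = 23712 / 31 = 764.90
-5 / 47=-0.11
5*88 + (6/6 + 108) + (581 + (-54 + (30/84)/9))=135581/126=1076.04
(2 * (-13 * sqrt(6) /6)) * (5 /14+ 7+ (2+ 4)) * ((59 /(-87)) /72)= 143429 * sqrt(6) /263088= 1.34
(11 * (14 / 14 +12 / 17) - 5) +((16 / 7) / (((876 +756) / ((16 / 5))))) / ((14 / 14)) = 13.77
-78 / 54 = -13 / 9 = -1.44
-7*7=-49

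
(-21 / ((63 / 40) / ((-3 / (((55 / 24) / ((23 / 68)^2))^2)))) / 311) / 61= 5037138 / 958608519055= 0.00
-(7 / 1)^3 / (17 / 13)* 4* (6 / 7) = -15288 / 17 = -899.29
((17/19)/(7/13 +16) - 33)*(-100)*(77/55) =4612.43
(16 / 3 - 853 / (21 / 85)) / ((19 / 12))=-2177.23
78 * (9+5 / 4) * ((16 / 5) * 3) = 38376 / 5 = 7675.20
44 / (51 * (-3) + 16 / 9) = -396 / 1361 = -0.29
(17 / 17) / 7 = 1 / 7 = 0.14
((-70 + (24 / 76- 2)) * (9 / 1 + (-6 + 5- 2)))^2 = 66781584 / 361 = 184990.54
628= 628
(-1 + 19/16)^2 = 9/256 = 0.04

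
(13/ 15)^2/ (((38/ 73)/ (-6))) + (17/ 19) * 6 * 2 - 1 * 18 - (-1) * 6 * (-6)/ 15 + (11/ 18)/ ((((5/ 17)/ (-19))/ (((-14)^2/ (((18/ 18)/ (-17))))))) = 562254989/ 4275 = 131521.63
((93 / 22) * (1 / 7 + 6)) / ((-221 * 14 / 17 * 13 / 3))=-11997 / 364364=-0.03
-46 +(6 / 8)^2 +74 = 457 / 16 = 28.56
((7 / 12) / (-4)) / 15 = -7 / 720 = -0.01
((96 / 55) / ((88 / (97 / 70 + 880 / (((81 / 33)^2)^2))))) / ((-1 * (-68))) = 953435377 / 127536982650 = 0.01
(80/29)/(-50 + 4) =-40/667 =-0.06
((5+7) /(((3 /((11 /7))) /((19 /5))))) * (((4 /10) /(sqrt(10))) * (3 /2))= 1254 * sqrt(10) /875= 4.53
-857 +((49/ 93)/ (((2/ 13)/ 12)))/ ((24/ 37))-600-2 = -519179/ 372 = -1395.64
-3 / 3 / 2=-1 / 2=-0.50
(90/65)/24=3/52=0.06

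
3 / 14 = 0.21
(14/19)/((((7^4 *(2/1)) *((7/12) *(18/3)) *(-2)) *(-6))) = 1/273714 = 0.00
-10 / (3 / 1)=-3.33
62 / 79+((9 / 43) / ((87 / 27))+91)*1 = 9048396 / 98513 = 91.85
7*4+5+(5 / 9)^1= 302 / 9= 33.56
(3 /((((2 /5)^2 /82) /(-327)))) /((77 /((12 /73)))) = -6033150 /5621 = -1073.32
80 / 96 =5 / 6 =0.83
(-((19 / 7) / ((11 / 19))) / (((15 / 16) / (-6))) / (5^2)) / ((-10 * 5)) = -5776 / 240625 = -0.02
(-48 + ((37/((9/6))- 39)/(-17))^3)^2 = 2246.82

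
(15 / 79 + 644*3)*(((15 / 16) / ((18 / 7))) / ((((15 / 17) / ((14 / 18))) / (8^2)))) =84767746 / 2133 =39741.09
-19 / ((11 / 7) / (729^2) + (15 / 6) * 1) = -141363306 / 18600457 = -7.60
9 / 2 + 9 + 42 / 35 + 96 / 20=39 / 2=19.50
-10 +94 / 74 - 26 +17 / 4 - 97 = -18867 / 148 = -127.48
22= 22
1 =1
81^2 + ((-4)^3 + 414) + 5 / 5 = 6912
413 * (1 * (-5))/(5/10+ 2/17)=-3343.33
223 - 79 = 144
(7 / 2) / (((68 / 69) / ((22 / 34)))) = 5313 / 2312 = 2.30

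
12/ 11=1.09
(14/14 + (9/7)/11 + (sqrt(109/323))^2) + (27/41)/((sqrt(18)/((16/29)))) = 72 * sqrt(2)/1189 + 36171/24871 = 1.54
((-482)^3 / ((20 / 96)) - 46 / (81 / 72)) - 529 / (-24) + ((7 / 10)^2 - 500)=-967509584563 / 1800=-537505324.76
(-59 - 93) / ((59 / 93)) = -14136 / 59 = -239.59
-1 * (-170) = 170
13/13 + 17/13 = 30/13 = 2.31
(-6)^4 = 1296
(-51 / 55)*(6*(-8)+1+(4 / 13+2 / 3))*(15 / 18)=30515 / 858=35.57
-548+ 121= -427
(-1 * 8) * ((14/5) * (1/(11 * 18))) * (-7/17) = 0.05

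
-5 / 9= -0.56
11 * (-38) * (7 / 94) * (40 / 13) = -58520 / 611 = -95.78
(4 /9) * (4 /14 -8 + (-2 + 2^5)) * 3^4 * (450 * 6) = 15163200 /7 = 2166171.43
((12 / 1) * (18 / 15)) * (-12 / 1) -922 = -5474 / 5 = -1094.80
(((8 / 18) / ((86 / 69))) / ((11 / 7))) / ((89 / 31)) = 9982 / 126291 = 0.08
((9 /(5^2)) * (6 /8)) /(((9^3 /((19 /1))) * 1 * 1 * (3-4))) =-19 /2700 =-0.01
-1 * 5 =-5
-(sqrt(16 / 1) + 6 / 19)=-82 / 19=-4.32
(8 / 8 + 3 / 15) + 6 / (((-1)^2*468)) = 473 / 390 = 1.21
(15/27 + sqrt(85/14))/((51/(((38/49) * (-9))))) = -57 * sqrt(1190)/5831 - 190/2499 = -0.41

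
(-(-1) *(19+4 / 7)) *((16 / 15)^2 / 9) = 2.47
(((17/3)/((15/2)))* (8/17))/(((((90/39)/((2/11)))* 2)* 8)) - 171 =-1269662/7425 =-171.00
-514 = -514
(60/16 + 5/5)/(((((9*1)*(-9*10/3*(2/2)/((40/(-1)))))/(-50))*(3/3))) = -950/27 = -35.19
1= 1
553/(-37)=-553/37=-14.95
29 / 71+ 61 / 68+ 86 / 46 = 352573 / 111044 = 3.18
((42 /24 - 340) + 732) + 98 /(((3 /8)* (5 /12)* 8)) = 9443 /20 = 472.15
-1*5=-5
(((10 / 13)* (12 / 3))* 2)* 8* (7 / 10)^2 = 1568 / 65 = 24.12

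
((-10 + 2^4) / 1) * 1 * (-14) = -84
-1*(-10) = 10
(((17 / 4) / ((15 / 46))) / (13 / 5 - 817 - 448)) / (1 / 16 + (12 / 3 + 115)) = -391 / 4509135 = -0.00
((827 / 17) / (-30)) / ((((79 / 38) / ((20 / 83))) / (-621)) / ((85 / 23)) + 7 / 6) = -2828340 / 2028343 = -1.39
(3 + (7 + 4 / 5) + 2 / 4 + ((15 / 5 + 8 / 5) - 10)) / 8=59 / 80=0.74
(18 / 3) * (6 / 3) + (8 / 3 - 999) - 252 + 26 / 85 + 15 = -311362 / 255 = -1221.03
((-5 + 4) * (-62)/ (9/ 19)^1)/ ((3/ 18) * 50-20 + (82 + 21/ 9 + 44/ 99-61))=1178/ 109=10.81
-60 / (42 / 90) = -900 / 7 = -128.57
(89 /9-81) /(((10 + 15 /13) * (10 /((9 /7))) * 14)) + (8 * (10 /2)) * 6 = 1704784 /7105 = 239.94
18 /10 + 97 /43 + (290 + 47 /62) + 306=8008849 /13330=600.81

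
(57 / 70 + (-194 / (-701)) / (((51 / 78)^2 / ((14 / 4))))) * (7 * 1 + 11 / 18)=5983865861 / 255262140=23.44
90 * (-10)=-900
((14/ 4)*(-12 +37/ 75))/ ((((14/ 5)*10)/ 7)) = -6041/ 600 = -10.07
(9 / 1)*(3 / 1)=27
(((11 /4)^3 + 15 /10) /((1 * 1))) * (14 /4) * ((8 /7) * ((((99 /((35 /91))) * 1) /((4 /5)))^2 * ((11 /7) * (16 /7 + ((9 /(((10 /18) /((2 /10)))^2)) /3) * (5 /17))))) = 34822436.36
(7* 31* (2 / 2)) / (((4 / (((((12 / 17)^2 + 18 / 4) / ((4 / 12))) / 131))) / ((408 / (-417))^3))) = -2046244032 / 351816089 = -5.82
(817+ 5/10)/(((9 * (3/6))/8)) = 4360/3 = 1453.33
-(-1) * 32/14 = 2.29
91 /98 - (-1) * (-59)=-813 /14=-58.07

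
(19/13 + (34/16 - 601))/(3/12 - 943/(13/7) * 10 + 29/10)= 310655/2638762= 0.12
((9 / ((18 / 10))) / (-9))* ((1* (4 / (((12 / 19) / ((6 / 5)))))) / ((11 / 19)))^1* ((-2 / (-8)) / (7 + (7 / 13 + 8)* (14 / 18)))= -247 / 1848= -0.13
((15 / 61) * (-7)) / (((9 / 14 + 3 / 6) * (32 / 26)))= -9555 / 7808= -1.22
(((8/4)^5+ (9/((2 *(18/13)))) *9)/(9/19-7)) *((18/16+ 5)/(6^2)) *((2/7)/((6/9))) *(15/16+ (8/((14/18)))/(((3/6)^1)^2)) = -7313005/253952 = -28.80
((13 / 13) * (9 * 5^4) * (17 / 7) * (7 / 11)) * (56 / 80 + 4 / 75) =144075 / 22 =6548.86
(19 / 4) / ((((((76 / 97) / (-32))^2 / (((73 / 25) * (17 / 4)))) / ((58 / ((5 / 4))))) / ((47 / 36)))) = 127321308376 / 21375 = 5956552.44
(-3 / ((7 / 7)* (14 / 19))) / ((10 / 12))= -171 / 35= -4.89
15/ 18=5/ 6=0.83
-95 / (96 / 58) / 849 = -2755 / 40752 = -0.07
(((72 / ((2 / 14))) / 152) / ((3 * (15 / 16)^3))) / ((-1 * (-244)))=7168 / 1303875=0.01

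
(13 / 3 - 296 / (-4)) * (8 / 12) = 470 / 9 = 52.22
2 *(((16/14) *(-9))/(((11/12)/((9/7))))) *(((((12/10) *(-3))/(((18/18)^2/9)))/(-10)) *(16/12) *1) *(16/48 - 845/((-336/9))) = -2862.80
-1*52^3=-140608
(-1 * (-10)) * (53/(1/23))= 12190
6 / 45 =2 / 15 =0.13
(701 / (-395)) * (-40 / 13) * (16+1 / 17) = 117768 / 1343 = 87.69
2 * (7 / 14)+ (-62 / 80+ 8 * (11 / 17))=3673 / 680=5.40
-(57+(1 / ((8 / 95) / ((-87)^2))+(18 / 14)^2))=-35256687 / 392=-89940.53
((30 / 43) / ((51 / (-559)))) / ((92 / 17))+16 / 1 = 671 / 46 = 14.59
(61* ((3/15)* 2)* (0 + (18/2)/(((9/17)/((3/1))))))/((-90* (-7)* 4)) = 1037/2100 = 0.49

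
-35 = -35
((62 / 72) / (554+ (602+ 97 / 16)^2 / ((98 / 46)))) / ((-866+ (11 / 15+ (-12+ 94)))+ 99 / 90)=-0.00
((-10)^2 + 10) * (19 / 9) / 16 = 1045 / 72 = 14.51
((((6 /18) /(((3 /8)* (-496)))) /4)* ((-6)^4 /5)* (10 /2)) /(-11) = 18 /341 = 0.05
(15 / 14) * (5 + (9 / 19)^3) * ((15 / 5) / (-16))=-98505 / 96026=-1.03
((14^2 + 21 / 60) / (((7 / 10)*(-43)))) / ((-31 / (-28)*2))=-3927 / 1333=-2.95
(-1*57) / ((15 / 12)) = -228 / 5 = -45.60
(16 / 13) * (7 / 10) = 56 / 65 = 0.86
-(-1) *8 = 8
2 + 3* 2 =8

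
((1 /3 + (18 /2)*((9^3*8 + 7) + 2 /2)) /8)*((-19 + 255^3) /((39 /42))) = 4575488392013 /39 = 117320215179.82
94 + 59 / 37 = 3537 / 37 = 95.59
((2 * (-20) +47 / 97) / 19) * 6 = -22998 / 1843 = -12.48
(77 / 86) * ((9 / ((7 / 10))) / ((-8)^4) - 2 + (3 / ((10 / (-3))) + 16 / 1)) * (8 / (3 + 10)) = 10331563 / 1431040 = 7.22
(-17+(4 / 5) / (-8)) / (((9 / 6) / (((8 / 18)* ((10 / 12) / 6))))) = -19 / 27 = -0.70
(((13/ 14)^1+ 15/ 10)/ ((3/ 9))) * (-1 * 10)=-510/ 7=-72.86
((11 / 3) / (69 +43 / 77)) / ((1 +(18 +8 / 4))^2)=121 / 1012284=0.00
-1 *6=-6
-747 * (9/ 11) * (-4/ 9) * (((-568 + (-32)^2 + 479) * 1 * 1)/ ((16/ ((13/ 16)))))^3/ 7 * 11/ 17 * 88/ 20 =173603809439775/ 14680064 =11825821.02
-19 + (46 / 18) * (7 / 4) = -523 / 36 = -14.53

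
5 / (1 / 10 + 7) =50 / 71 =0.70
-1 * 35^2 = -1225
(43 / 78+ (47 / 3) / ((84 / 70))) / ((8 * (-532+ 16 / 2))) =-199 / 61308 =-0.00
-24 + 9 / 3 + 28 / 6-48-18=-247 / 3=-82.33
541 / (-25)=-541 / 25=-21.64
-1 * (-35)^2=-1225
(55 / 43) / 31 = 55 / 1333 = 0.04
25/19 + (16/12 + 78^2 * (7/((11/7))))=16994273/627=27104.10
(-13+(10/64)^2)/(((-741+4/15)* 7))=199305/79643648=0.00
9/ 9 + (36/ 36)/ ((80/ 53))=1.66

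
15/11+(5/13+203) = 29279/143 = 204.75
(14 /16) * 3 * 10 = 105 /4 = 26.25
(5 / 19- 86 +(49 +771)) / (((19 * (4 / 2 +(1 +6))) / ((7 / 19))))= 97657 / 61731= 1.58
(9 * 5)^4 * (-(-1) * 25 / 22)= 102515625 / 22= 4659801.14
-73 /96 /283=-73 /27168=-0.00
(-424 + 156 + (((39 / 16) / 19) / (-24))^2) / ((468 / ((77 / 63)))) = -5812103231 / 8304132096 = -0.70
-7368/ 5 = -1473.60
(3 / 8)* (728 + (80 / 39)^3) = 5462029 / 19773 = 276.24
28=28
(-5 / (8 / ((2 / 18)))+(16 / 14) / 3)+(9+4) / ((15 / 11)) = 24809 / 2520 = 9.84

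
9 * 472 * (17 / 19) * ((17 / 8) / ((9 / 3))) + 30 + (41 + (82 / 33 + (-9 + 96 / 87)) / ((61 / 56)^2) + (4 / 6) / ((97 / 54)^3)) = 170358320216435102 / 61750490484639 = 2758.82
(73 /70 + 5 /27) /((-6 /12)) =-2321 /945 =-2.46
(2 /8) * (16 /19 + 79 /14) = 1725 /1064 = 1.62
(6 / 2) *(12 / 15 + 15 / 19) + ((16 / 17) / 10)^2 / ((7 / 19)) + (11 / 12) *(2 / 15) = 85007617 / 17296650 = 4.91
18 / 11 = 1.64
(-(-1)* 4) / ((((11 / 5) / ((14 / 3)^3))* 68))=13720 / 5049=2.72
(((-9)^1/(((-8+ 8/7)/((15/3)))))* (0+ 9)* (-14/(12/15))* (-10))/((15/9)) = 99225/16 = 6201.56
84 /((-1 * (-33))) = 28 /11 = 2.55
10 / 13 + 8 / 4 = 36 / 13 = 2.77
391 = 391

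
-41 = -41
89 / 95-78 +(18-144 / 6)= -7891 / 95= -83.06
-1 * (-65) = 65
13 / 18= 0.72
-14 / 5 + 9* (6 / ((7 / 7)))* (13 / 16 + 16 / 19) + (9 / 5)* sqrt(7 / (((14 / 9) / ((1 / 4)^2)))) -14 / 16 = 27* sqrt(2) / 40 + 8139 / 95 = 86.63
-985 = -985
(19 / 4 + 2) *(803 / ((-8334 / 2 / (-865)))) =2083785 / 1852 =1125.15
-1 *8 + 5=-3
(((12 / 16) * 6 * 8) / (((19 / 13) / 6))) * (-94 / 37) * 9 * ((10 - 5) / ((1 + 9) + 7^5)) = -11877840 / 11822351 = -1.00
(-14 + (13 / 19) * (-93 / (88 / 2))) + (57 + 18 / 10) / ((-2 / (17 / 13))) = -2928509 / 54340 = -53.89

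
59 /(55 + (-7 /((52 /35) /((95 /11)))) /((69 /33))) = 1.66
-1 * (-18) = 18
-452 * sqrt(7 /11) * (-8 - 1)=4068 * sqrt(77) /11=3245.14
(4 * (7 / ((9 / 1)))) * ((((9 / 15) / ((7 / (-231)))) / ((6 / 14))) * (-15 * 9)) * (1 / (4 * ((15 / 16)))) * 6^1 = 155232 / 5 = 31046.40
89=89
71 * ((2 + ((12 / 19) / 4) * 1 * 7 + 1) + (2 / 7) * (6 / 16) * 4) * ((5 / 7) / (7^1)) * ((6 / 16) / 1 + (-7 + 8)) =2354715 / 52136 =45.16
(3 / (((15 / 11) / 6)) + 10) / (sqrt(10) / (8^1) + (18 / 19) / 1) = 1269504 / 42815-167504 * sqrt(10) / 42815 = 17.28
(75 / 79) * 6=450 / 79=5.70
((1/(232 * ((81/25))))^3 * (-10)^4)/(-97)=-9765625/40231920360096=-0.00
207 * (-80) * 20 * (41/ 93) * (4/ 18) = -3017600/ 93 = -32447.31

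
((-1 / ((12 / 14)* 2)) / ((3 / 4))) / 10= -7 / 90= -0.08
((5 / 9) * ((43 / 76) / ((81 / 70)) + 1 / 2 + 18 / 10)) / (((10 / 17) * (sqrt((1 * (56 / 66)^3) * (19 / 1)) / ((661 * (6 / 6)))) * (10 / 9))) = 2652729827 * sqrt(4389) / 382082400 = 459.96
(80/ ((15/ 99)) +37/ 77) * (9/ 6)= 122079/ 154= 792.72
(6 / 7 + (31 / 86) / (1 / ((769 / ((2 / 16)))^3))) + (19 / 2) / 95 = 252626391434561 / 3010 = 83929033699.19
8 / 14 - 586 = -4098 / 7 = -585.43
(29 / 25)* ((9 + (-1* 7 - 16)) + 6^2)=638 / 25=25.52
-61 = -61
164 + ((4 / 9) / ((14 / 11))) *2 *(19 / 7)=73160 / 441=165.90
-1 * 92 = -92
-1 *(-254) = 254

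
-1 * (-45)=45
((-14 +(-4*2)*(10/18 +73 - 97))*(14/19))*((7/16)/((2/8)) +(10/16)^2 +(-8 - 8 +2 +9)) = -333487/912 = -365.67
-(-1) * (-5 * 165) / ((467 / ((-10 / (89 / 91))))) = 750750 / 41563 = 18.06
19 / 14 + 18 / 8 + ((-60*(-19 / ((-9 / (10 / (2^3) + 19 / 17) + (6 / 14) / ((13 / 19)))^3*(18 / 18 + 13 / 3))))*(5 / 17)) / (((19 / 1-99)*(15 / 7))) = 2695451374312367 / 744887414376000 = 3.62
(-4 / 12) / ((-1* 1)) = 1 / 3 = 0.33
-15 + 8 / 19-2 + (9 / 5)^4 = -72216 / 11875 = -6.08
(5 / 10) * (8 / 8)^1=1 / 2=0.50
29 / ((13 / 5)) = 145 / 13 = 11.15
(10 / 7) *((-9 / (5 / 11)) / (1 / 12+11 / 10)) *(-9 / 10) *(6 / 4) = 16038 / 497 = 32.27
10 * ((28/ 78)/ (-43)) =-140/ 1677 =-0.08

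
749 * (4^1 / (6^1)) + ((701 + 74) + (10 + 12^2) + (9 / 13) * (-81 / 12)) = 222091 / 156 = 1423.66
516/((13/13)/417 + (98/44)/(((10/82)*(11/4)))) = 130179060/1676111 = 77.67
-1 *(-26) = 26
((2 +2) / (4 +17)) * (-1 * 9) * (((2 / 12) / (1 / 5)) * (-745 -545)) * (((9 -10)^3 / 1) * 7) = -12900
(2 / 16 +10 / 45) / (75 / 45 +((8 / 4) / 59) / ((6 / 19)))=1475 / 7536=0.20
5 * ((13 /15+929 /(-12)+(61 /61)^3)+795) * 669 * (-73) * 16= -2810862372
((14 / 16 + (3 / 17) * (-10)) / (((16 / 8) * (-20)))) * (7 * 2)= 847 / 2720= 0.31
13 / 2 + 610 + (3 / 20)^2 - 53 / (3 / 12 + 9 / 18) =655027 / 1200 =545.86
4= 4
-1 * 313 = -313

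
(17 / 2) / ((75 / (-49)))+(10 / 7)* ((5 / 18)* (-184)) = -247493 / 3150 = -78.57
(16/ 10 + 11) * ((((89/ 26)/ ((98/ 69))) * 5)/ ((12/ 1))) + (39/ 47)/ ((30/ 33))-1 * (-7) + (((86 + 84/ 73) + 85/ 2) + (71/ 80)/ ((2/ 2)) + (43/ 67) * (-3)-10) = 14557265699/ 104594035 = 139.18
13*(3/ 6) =13/ 2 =6.50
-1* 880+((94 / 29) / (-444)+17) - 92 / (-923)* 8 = -5123487475 / 5942274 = -862.21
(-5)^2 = 25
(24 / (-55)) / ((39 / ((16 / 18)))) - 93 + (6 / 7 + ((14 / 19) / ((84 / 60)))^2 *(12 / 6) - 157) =-4042525768 / 16261245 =-248.60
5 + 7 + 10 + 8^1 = 30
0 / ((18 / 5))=0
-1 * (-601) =601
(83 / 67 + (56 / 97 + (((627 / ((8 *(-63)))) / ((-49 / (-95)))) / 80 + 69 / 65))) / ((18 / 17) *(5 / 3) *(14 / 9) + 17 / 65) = 2693395719559 / 2843905000832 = 0.95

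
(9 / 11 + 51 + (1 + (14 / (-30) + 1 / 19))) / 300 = 164287 / 940500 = 0.17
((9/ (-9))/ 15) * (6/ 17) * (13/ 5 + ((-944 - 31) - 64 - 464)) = 15004/ 425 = 35.30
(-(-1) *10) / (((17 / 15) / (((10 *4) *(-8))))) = -48000 / 17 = -2823.53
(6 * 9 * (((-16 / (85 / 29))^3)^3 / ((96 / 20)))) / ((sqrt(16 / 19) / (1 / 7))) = -560769457721898241622016 * sqrt(19) / 324263724796484375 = -7538115.46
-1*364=-364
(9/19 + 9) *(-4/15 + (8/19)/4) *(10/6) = -920/361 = -2.55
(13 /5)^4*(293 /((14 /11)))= 92052103 /8750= 10520.24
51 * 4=204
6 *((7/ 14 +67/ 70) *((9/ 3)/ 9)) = 102/ 35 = 2.91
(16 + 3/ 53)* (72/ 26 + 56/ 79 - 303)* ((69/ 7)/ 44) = -18062492871/ 16764748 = -1077.41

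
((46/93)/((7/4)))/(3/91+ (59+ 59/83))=198536/41965785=0.00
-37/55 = -0.67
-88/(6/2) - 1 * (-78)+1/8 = 1171/24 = 48.79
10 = 10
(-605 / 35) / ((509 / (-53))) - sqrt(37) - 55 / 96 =419683 / 342048 - sqrt(37) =-4.86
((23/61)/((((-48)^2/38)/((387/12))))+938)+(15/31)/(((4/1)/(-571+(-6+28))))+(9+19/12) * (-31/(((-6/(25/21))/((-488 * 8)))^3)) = -110745573580189917376057/726280515072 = -152483195242.01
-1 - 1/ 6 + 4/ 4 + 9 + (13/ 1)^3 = 13235/ 6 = 2205.83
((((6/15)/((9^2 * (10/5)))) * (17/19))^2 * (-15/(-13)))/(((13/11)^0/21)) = 2023/17105985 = 0.00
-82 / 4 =-41 / 2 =-20.50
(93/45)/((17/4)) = 124/255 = 0.49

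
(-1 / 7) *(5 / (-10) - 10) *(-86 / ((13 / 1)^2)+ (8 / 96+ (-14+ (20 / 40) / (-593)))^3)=-164195445589550413 / 40597871423616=-4044.43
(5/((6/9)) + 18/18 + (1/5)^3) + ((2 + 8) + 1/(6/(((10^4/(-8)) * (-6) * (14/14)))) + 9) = 319377/250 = 1277.51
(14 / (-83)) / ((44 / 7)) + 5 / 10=432 / 913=0.47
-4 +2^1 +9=7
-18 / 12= -3 / 2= -1.50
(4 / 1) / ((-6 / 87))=-58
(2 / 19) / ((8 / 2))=1 / 38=0.03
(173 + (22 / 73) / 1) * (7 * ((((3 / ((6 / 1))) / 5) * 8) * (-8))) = -2833824 / 365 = -7763.90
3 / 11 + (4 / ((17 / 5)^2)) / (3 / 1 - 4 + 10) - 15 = -420262 / 28611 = -14.69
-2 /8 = -1 /4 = -0.25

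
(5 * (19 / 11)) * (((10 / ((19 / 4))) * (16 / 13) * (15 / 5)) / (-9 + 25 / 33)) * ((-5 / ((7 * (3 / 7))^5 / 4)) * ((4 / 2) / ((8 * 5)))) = 200 / 5967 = 0.03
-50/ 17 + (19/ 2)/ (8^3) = -50877/ 17408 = -2.92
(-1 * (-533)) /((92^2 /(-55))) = -29315 /8464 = -3.46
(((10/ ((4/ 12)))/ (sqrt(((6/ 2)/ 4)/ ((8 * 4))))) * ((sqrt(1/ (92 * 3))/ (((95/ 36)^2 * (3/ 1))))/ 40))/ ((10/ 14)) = 3024 * sqrt(46)/ 1037875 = 0.02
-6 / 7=-0.86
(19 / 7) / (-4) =-19 / 28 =-0.68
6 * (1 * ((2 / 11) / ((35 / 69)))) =828 / 385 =2.15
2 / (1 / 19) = 38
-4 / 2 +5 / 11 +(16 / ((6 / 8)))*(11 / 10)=3617 / 165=21.92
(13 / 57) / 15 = 0.02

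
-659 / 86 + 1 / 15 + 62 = 70181 / 1290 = 54.40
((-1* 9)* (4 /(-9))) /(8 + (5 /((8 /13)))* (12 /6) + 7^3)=16 /1469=0.01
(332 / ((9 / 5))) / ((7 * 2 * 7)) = 830 / 441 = 1.88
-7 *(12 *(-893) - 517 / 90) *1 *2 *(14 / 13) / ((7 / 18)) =27018796 / 65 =415673.78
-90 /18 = -5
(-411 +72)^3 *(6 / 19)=-233749314 / 19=-12302595.47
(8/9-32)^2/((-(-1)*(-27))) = -78400/2187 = -35.85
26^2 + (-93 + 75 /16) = 9403 /16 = 587.69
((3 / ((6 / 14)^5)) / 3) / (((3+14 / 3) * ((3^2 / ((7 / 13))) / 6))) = 235298 / 72657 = 3.24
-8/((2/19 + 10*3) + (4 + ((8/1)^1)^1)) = -0.19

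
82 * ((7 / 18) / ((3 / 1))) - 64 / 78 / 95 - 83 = -72.38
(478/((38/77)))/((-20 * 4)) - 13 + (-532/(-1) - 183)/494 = -482159/19760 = -24.40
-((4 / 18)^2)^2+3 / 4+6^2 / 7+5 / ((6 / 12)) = 2919197 / 183708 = 15.89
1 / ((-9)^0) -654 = -653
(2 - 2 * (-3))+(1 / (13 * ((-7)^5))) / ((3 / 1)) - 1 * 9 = -655474 / 655473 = -1.00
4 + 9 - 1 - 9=3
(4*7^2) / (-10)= -98 / 5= -19.60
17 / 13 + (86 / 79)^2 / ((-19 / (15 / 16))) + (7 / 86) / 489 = 161988714437 / 129654752916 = 1.25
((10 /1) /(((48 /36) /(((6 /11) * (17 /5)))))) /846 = 17 /1034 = 0.02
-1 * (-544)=544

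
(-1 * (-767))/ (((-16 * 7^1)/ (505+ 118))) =-68263/ 16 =-4266.44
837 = 837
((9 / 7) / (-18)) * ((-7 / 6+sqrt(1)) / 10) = 1 / 840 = 0.00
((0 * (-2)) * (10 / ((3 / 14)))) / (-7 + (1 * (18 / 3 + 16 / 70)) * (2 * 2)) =0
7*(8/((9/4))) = 24.89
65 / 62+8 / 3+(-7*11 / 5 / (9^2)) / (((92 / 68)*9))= 19228837 / 5197770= 3.70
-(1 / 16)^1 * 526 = -263 / 8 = -32.88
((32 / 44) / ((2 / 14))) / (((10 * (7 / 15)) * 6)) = 0.18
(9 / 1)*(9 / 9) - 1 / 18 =161 / 18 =8.94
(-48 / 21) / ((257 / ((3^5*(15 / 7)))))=-58320 / 12593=-4.63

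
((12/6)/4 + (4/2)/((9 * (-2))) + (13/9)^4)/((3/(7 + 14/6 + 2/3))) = 311125/19683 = 15.81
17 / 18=0.94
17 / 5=3.40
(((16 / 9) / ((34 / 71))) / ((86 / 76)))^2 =465869056 / 43283241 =10.76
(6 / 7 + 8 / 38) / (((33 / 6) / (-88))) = -2272 / 133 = -17.08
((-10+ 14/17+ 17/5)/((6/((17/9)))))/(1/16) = -3928/135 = -29.10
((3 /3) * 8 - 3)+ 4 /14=37 /7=5.29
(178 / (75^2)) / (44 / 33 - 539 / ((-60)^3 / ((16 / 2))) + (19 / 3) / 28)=29904 / 1492615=0.02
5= 5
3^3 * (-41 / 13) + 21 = -64.15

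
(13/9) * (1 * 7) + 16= 235/9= 26.11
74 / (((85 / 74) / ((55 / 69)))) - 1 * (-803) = 1002155 / 1173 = 854.35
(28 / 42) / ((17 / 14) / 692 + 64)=19376 / 1860147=0.01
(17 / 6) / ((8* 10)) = 17 / 480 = 0.04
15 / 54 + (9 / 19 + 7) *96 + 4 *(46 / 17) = 4235935 / 5814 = 728.57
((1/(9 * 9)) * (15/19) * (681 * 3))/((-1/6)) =-119.47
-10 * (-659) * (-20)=-131800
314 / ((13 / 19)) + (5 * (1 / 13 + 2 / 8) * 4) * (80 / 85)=6046 / 13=465.08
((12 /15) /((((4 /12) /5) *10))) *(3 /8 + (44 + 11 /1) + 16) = 1713 /20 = 85.65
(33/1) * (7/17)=231/17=13.59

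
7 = 7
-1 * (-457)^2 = -208849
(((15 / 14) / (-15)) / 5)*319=-319 / 70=-4.56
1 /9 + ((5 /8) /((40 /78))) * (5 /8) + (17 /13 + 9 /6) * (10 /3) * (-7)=-1936097 /29952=-64.64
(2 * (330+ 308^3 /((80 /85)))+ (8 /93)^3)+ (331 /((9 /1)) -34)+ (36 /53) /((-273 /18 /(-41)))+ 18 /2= 240869551081151770 /3879413811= 62089161.61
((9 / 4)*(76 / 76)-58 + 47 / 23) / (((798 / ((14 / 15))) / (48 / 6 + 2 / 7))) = -15921 / 30590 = -0.52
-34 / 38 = -17 / 19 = -0.89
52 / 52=1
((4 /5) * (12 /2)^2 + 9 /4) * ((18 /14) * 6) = 16767 /70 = 239.53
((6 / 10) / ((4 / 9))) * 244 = 1647 / 5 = 329.40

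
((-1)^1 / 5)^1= -1 / 5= -0.20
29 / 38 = 0.76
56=56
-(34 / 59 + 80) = -80.58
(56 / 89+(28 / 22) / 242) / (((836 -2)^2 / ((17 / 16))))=141967 / 146479765696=0.00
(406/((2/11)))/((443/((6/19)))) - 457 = -3833171/8417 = -455.41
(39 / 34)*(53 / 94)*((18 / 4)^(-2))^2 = 2756 / 1747413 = 0.00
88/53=1.66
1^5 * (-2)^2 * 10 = 40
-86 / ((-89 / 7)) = 602 / 89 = 6.76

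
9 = 9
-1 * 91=-91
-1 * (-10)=10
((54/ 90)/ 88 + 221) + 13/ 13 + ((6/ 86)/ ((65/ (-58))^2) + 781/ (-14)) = 18608319607/ 111911800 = 166.28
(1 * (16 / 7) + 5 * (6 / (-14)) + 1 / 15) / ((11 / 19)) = 38 / 105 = 0.36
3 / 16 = 0.19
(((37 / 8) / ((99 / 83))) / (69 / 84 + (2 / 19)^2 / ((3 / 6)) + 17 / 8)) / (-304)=-408443 / 95060592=-0.00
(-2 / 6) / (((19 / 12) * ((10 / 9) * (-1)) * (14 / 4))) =0.05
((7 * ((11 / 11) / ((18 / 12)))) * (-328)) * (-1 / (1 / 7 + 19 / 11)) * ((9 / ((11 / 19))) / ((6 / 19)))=725249 / 18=40291.61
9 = 9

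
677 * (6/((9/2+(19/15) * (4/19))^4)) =3290220000/418161601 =7.87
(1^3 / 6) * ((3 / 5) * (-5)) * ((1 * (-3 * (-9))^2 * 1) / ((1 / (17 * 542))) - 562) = -3358222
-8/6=-4/3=-1.33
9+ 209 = 218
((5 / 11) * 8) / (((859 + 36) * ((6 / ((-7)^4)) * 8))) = 2401 / 11814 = 0.20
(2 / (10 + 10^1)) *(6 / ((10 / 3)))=9 / 50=0.18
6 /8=3 /4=0.75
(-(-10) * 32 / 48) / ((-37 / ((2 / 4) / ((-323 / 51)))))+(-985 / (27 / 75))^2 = 7486304.03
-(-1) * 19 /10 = 1.90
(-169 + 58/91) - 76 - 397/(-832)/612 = -870976037/3564288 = -244.36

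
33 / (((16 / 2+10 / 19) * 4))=209 / 216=0.97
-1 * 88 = -88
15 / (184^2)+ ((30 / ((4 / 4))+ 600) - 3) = 21227727 / 33856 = 627.00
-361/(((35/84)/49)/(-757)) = 160686876/5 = 32137375.20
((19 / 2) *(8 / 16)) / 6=19 / 24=0.79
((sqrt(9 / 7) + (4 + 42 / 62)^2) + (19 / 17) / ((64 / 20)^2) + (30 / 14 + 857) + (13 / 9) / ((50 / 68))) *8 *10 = 240 *sqrt(7) / 7 + 5817014014493 / 82338480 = 70738.29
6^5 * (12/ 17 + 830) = 109812672/ 17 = 6459568.94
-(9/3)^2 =-9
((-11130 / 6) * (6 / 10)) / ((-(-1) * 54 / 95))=-35245 / 18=-1958.06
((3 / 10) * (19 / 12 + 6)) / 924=13 / 5280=0.00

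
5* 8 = 40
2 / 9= 0.22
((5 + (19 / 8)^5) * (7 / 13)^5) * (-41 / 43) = -1819147645693 / 523160748032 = -3.48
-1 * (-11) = 11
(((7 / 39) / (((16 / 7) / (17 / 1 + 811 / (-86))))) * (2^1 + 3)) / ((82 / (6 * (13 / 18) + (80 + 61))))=5794985 / 1100112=5.27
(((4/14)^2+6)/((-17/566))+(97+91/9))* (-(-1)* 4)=-2860000/7497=-381.49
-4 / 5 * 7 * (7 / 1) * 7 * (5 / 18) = -686 / 9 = -76.22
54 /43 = 1.26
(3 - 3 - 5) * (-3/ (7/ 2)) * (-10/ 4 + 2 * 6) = 285/ 7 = 40.71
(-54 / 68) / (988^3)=-27 / 32790629248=-0.00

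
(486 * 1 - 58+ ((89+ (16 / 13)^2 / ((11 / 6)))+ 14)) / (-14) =-988665 / 26026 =-37.99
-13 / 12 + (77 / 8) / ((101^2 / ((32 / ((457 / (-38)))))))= -60744589 / 55942284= -1.09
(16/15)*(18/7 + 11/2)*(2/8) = 226/105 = 2.15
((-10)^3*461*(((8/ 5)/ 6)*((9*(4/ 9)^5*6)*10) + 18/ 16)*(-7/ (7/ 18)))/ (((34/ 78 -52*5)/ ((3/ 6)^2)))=-142424394125/ 4919778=-28949.35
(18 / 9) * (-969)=-1938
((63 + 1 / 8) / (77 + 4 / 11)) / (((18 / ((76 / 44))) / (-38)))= -2.98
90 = 90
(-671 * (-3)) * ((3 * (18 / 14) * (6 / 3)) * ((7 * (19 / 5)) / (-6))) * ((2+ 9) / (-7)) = 3786453 / 35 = 108184.37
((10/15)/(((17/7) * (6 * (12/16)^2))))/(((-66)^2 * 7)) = 4/1499553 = 0.00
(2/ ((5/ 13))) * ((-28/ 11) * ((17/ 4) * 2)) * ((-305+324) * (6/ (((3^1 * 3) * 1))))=-235144/ 165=-1425.12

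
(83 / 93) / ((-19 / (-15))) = 415 / 589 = 0.70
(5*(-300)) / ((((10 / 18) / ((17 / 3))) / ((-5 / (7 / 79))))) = 6043500 / 7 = 863357.14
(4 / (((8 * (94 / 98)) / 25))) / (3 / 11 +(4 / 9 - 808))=-121275 / 7512574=-0.02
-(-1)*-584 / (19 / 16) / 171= -9344 / 3249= -2.88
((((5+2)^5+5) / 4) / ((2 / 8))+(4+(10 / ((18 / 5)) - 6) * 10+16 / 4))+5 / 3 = 16789.44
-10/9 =-1.11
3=3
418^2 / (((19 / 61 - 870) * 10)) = -5329082 / 265255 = -20.09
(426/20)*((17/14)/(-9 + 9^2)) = 1207/3360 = 0.36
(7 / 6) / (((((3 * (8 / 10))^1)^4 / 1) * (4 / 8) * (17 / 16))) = 4375 / 66096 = 0.07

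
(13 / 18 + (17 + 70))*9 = 789.50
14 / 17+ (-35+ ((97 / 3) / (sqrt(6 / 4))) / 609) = -581 / 17+ 97 *sqrt(6) / 5481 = -34.13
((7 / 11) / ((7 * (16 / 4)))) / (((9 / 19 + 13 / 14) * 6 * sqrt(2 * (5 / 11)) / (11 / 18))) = 133 * sqrt(110) / 805680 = 0.00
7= 7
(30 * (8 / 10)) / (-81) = -8 / 27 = -0.30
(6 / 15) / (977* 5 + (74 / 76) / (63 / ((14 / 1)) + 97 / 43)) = 11039 / 134817765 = 0.00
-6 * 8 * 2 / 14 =-48 / 7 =-6.86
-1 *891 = -891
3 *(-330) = -990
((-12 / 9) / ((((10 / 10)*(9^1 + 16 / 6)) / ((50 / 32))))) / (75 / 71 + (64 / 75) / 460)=-3061875 / 18144308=-0.17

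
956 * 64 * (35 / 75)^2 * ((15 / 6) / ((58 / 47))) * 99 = 2672369.43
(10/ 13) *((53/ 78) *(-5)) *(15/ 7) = -6625/ 1183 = -5.60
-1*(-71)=71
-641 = -641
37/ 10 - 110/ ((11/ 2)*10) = 17/ 10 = 1.70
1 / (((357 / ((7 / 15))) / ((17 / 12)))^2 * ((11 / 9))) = 1 / 356400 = 0.00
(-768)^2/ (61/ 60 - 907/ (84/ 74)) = -82575360/ 111721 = -739.12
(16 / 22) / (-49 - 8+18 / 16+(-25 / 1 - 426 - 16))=-64 / 46013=-0.00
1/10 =0.10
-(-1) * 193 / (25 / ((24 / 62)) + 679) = 2316 / 8923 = 0.26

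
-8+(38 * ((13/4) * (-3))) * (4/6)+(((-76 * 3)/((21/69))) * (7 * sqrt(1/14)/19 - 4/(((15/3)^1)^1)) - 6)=11841/35 - 138 * sqrt(14)/7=264.55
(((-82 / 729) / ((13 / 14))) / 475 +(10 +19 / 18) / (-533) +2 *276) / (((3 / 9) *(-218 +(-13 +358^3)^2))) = 203751540139 / 259032944115506033688150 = 0.00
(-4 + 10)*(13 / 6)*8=104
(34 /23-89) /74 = -2013 /1702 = -1.18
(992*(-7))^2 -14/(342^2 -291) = 5625871254514/116673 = 48219136.00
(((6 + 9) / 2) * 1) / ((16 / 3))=45 / 32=1.41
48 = 48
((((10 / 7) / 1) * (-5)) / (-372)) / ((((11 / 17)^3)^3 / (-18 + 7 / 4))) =-192705299307625 / 12280191574728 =-15.69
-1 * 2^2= -4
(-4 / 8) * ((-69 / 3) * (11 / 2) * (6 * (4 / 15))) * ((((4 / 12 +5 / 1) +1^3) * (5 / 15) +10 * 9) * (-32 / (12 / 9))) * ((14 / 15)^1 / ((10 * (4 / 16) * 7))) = -13423168 / 1125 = -11931.70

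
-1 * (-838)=838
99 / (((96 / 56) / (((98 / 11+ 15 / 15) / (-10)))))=-2289 / 40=-57.22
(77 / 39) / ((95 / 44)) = 3388 / 3705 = 0.91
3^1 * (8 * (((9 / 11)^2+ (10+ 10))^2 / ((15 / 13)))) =650520104 / 73205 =8886.28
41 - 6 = 35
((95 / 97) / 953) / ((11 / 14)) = 1330 / 1016851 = 0.00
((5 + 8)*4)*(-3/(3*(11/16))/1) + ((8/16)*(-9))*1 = -1763/22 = -80.14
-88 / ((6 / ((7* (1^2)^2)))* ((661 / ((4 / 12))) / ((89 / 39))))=-27412 / 232011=-0.12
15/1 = 15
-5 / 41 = -0.12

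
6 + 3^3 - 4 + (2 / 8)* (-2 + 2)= 29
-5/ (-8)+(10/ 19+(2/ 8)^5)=1.15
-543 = -543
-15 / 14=-1.07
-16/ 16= -1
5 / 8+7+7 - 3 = 93 / 8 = 11.62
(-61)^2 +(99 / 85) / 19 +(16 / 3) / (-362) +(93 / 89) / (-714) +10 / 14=580952535241 / 156096210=3721.76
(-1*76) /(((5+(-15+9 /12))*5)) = 1.64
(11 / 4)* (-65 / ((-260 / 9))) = 99 / 16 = 6.19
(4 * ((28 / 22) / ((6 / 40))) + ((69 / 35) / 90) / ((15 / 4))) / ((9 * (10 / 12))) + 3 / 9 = 6314137 / 1299375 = 4.86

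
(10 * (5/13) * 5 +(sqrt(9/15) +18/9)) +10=sqrt(15)/5 +406/13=32.01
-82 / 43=-1.91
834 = 834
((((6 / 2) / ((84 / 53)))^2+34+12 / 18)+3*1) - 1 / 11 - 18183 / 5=-465106291 / 129360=-3595.44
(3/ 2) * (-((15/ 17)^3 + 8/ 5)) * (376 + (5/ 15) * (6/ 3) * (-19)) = -6123511/ 4913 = -1246.39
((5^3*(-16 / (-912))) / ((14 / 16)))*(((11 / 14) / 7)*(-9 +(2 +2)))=-1.41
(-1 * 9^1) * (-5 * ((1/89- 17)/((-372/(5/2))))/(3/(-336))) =-1587600/2759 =-575.43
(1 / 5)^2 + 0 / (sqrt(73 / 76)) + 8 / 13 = 213 / 325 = 0.66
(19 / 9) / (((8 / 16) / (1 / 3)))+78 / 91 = 428 / 189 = 2.26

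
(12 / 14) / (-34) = -3 / 119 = -0.03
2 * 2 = 4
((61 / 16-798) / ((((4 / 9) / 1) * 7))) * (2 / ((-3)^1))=38121 / 224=170.18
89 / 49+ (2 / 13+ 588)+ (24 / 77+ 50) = 4486455 / 7007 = 640.28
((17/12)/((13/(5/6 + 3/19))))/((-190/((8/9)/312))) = -1921/1186014960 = -0.00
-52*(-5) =260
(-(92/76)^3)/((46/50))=-1.93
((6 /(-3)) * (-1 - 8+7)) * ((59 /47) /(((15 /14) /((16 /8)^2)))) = 13216 /705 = 18.75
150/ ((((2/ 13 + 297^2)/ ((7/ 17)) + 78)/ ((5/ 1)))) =9750/ 2785903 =0.00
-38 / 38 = -1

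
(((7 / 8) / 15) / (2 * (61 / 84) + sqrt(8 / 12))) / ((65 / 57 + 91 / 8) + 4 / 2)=340746 / 84226775- 78204 * sqrt(6) / 84226775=0.00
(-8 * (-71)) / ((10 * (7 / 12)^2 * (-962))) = -20448 / 117845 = -0.17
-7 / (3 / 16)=-112 / 3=-37.33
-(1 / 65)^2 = -1 / 4225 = -0.00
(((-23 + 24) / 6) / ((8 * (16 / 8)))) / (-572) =-0.00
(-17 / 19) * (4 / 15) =-68 / 285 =-0.24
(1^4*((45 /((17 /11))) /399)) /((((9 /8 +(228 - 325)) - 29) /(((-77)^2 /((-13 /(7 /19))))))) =2608760 /26567073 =0.10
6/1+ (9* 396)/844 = 2157/211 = 10.22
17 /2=8.50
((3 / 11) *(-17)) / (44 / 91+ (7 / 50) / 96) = -1310400 / 137071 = -9.56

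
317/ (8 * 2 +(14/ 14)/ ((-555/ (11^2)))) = 175935/ 8759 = 20.09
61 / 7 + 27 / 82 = 5191 / 574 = 9.04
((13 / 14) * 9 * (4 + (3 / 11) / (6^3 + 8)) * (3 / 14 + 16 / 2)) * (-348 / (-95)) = 1006.18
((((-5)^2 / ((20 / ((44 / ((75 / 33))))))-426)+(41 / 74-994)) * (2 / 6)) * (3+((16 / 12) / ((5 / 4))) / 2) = -27360773 / 16650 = -1643.29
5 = 5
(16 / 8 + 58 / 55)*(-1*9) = -1512 / 55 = -27.49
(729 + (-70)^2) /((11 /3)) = 16887 /11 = 1535.18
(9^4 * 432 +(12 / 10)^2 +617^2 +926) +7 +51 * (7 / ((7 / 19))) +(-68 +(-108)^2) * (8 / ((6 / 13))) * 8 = 361869233 / 75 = 4824923.11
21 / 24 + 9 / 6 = 19 / 8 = 2.38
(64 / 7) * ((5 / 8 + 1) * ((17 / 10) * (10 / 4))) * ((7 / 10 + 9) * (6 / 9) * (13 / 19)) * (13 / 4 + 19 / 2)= 4737577 / 1330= 3562.09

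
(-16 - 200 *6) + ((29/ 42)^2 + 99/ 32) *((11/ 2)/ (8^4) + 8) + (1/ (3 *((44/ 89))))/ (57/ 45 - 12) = -3859116897115/ 3249799168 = -1187.49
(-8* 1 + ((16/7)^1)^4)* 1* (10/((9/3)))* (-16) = -7412480/7203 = -1029.08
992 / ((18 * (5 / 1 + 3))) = 62 / 9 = 6.89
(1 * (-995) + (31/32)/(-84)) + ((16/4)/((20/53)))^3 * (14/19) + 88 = -29.42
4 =4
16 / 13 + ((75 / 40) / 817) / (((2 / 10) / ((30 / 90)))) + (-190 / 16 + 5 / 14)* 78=-533608203 / 594776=-897.16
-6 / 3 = -2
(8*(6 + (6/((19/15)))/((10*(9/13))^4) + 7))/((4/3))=180091561/2308500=78.01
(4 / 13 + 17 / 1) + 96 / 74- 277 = -124288 / 481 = -258.40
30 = 30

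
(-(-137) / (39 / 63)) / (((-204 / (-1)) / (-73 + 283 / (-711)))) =-25023187 / 314262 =-79.63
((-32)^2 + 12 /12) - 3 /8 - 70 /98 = 57339 /56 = 1023.91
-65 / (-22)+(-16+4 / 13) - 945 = -273913 / 286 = -957.74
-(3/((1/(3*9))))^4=-43046721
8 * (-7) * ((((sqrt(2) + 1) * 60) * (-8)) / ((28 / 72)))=69120 + 69120 * sqrt(2)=166870.44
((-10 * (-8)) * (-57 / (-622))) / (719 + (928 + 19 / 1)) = 1140 / 259063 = 0.00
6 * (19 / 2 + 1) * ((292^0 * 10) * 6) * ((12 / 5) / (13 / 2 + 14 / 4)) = 907.20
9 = 9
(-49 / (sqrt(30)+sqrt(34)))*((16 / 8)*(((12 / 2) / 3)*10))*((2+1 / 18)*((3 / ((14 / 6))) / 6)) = -2590 / (3*sqrt(30)+3*sqrt(34)) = -76.35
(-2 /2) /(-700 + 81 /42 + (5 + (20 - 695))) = 14 /19153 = 0.00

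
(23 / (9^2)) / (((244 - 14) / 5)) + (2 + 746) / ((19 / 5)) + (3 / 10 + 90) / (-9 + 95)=6091309 / 30780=197.90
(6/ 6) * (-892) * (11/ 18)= -4906/ 9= -545.11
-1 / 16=-0.06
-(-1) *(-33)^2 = 1089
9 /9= 1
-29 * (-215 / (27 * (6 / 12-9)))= -27.17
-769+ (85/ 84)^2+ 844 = 536425/ 7056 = 76.02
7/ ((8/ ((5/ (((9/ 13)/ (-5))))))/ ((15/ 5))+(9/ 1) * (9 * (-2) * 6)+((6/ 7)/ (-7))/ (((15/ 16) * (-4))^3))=-5016375/ 696610756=-0.01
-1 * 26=-26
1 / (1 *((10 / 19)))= 19 / 10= 1.90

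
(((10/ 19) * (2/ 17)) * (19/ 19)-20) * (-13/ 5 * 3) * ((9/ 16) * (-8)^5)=-925876224/ 323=-2866489.86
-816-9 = -825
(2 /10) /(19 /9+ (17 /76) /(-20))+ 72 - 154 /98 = 14181563 /201089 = 70.52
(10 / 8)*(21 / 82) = 0.32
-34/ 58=-17/ 29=-0.59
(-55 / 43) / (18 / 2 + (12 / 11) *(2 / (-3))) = -605 / 3913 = -0.15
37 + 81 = 118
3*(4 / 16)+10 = 43 / 4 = 10.75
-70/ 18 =-35/ 9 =-3.89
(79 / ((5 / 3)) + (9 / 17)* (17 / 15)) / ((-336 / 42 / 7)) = -42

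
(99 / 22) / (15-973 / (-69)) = 621 / 4016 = 0.15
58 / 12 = 29 / 6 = 4.83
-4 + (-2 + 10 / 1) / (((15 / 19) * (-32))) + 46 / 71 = -15629 / 4260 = -3.67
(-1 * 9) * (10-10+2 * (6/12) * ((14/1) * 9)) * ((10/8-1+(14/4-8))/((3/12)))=19278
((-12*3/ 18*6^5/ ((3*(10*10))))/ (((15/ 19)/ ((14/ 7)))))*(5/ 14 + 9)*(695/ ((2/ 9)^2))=-3026554308/ 175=-17294596.05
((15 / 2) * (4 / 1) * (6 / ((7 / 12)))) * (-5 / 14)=-5400 / 49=-110.20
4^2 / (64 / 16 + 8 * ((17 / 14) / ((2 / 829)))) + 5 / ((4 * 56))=83079 / 3159968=0.03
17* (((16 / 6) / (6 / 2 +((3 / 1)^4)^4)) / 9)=34 / 290565387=0.00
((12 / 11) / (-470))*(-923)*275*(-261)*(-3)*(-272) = -5897305440 / 47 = -125474583.83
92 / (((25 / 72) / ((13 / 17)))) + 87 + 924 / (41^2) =207301947 / 714425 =290.17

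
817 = 817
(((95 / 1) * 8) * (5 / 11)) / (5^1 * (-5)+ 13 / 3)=-5700 / 341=-16.72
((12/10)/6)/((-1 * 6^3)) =-1/1080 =-0.00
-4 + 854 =850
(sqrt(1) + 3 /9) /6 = 2 /9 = 0.22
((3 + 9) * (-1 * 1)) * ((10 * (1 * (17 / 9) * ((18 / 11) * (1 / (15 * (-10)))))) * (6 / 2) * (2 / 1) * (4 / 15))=1088 / 275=3.96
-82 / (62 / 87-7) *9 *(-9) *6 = -3467124 / 547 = -6338.44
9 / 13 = 0.69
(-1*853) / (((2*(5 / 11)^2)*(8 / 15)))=-309639 / 80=-3870.49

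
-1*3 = -3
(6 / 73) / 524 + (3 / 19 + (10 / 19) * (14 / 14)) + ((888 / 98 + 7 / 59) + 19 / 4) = 14.61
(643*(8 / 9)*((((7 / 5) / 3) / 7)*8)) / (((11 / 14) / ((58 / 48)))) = 2088464 / 4455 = 468.79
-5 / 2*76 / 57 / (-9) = 10 / 27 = 0.37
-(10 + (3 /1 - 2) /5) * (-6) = 306 /5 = 61.20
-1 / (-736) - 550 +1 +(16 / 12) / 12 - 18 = -3755063 / 6624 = -566.89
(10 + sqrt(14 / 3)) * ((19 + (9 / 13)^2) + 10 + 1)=1717 * sqrt(42) / 169 + 51510 / 169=370.64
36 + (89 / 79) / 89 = 36.01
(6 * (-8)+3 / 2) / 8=-93 / 16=-5.81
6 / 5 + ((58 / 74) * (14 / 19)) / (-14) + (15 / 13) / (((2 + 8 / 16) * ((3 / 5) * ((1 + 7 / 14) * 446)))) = 35458031 / 30569955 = 1.16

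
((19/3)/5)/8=19/120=0.16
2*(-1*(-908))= 1816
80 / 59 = 1.36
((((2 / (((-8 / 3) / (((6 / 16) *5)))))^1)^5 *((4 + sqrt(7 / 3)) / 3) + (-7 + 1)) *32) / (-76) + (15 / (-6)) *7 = -236810497 / 19922944 + 20503125 *sqrt(21) / 79691776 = -10.71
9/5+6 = 39/5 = 7.80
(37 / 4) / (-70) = -0.13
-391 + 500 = 109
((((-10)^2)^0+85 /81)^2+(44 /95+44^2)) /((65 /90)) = 2419211248 /900315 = 2687.07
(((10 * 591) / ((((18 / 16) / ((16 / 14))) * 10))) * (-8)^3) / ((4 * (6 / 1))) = -806912 / 63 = -12808.13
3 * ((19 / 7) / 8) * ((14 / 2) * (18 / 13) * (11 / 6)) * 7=13167 / 104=126.61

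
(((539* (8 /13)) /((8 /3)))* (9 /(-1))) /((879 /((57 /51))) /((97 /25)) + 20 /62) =-831456549 /150790315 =-5.51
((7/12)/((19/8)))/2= 7/57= 0.12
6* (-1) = -6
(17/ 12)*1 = 17/ 12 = 1.42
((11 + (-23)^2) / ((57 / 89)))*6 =96120 / 19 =5058.95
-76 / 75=-1.01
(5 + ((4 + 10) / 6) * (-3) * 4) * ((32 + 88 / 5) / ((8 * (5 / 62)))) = -44206 / 25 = -1768.24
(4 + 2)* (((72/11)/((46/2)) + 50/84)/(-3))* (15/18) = -1.47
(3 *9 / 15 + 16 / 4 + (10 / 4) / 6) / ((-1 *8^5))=-373 / 1966080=-0.00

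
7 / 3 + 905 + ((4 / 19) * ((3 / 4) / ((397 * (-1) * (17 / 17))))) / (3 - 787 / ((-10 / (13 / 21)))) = 222998549716 / 245773569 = 907.33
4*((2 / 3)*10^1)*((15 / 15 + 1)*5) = 266.67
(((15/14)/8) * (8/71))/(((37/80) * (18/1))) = 100/55167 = 0.00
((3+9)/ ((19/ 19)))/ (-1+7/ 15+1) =180/ 7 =25.71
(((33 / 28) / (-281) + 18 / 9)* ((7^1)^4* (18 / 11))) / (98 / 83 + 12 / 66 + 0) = 4023438363 / 699128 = 5754.94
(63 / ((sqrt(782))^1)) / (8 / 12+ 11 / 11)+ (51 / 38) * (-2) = -51 / 19+ 189 * sqrt(782) / 3910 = -1.33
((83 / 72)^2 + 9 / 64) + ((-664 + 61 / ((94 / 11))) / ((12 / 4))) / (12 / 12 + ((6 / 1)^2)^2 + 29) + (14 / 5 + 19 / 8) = 872227531 / 134615520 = 6.48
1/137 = 0.01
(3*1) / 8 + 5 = 43 / 8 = 5.38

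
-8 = -8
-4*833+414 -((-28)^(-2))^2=-2918.00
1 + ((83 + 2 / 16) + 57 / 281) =189569 / 2248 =84.33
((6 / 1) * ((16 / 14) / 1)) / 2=24 / 7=3.43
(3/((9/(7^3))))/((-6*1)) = -343/18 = -19.06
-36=-36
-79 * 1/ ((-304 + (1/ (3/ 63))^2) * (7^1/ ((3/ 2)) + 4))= -237/ 3562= -0.07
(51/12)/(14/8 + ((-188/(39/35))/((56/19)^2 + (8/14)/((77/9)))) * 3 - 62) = -18821465/522887909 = -0.04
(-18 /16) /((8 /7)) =-63 /64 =-0.98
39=39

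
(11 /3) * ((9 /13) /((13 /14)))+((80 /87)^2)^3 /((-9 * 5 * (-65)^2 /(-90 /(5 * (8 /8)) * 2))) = 15411053344166 /5637140613117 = 2.73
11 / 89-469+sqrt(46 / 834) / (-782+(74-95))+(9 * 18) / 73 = -466.66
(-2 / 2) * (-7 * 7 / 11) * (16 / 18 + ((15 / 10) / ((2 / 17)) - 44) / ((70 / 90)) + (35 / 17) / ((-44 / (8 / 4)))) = -12991279 / 74052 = -175.43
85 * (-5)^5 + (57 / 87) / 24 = -184874981 / 696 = -265624.97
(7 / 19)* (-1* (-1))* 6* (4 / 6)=1.47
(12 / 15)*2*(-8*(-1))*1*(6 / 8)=48 / 5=9.60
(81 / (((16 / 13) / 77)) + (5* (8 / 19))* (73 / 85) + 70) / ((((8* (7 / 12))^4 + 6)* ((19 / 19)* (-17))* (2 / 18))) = -19362434643 / 3417774112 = -5.67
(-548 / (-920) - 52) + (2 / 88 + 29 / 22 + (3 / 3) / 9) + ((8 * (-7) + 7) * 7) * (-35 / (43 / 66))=35984890553 / 1958220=18376.33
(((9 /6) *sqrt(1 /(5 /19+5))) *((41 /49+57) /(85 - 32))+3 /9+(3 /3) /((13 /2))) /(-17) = -4251 *sqrt(19) /441490 - 19 /663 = -0.07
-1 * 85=-85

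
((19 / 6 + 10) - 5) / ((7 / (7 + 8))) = 35 / 2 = 17.50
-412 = -412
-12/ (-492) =0.02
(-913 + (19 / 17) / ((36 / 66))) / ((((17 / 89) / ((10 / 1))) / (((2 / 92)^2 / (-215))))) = 8269613 / 78886596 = 0.10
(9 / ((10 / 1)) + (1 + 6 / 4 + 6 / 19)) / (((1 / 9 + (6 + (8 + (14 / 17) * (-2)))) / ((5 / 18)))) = 6001 / 72466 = 0.08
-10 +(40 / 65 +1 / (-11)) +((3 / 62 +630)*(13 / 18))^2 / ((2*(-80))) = -4127430490847 / 3166225920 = -1303.58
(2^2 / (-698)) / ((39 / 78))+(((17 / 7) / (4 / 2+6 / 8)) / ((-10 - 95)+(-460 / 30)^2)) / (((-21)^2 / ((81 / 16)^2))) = -1092128435 / 98684535488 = -0.01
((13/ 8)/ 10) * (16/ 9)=13/ 45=0.29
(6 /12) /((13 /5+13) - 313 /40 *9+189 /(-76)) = -380 /43557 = -0.01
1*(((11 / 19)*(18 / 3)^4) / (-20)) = -3564 / 95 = -37.52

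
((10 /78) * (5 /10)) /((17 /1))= 5 /1326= 0.00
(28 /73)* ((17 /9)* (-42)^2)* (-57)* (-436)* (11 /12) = 2125376176 /73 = 29114742.14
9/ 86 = 0.10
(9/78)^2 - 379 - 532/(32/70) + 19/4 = -1039679/676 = -1537.99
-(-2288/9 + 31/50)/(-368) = -114121/165600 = -0.69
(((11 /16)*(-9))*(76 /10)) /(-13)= 1881 /520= 3.62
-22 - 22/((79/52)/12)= -15466/79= -195.77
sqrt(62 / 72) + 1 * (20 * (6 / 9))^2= sqrt(31) / 6 + 1600 / 9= 178.71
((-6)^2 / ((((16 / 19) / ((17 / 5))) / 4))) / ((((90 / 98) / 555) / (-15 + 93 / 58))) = -1365031269 / 290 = -4707004.38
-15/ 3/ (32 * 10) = -1/ 64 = -0.02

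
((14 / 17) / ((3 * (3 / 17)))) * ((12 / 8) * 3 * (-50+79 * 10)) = 5180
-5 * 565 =-2825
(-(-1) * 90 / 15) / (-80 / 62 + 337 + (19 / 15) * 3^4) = 0.01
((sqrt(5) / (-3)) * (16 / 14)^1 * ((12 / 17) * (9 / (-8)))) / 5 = 36 * sqrt(5) / 595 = 0.14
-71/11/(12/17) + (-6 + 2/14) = -13861/924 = -15.00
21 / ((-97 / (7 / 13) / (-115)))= 16905 / 1261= 13.41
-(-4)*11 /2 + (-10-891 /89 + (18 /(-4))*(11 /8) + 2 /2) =-4555 /1424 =-3.20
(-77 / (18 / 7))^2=290521 / 324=896.67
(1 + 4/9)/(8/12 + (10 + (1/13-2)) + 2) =169/1257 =0.13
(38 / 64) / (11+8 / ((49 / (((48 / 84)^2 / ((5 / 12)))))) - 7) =228095 / 1585792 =0.14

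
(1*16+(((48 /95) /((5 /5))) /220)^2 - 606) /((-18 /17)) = 136912633151 /245705625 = 557.22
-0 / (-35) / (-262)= 0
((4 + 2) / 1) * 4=24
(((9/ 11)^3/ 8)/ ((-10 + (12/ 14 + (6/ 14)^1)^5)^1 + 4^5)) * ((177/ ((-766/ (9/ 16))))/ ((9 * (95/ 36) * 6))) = -0.00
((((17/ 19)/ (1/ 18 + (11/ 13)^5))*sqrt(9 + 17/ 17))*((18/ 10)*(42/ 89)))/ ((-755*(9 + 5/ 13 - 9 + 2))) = -79758191916*sqrt(10)/ 92448526269575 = -0.00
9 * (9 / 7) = 81 / 7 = 11.57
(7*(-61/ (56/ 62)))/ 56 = -8.44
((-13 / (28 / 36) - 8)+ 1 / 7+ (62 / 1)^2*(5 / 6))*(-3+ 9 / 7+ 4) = 1068064 / 147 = 7265.74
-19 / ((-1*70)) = 0.27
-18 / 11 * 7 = -126 / 11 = -11.45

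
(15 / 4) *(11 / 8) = 165 / 32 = 5.16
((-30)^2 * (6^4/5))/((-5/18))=-839808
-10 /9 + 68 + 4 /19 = 11474 /171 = 67.10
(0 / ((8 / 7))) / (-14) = 0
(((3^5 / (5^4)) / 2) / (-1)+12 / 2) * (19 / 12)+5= 70961 / 5000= 14.19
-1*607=-607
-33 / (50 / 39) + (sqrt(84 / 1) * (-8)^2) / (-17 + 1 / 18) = -60.36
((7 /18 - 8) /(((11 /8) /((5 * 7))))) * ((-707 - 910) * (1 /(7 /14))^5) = 10024746.67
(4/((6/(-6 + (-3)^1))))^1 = -6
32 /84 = 8 /21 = 0.38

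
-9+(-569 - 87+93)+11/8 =-4565/8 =-570.62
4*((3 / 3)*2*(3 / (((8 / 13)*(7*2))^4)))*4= 85683 / 4917248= 0.02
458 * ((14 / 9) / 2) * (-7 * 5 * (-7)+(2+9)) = 820736 / 9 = 91192.89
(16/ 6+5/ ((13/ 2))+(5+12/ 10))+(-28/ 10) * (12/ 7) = 943/ 195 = 4.84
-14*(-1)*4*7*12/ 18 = 261.33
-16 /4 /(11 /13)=-4.73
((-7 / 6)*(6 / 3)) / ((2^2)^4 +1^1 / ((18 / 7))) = -42 / 4615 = -0.01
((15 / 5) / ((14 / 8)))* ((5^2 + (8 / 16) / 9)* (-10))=-429.52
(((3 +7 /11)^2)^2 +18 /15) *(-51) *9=-5915521314 /73205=-80807.61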